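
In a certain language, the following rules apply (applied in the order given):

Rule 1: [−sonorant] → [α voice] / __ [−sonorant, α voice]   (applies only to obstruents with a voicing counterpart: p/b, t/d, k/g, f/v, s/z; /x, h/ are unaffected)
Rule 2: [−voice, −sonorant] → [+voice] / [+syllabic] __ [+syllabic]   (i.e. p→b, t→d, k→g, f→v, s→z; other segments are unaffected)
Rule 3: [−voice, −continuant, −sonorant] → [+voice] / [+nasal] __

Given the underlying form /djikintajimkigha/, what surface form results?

djigindajimgikha

Rule 1 (regressive voicing assimilation): /g/ precedes the voiceless obstruent /h/, so it devoices to [k] by assimilation. /djikintajimkigha/ → djikintajimkikha.
Rule 2 (intervocalic voicing): /k/ is a voiceless obstruent between vowels /i/ and /i/, so it voices to [g]. /djikintajimkikha/ → djigintajimkikha.
Rule 3 (post-nasal voicing): /t/ is a voiceless stop immediately after the nasal /n/, so it voices to [d]. /k/ is a voiceless stop immediately after the nasal /m/, so it voices to [g]. /djigintajimkikha/ → djigindajimgikha.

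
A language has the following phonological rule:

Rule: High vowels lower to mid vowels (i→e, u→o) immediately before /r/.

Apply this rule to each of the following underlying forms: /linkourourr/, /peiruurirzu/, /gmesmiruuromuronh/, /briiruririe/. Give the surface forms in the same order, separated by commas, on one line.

linkooroorr, peeruorerzu, gmesmeruoromoronh, brierorerie

/linkourourr/: /u/ is a high vowel immediately before /r/, so it lowers to [o]. /u/ is a high vowel immediately before /r/, so it lowers to [o]. → [linkooroorr].
/peiruurirzu/: /i/ is a high vowel immediately before /r/, so it lowers to [e]. /u/ is a high vowel immediately before /r/, so it lowers to [o]. /i/ is a high vowel immediately before /r/, so it lowers to [e]. → [peeruorerzu].
/gmesmiruuromuronh/: /i/ is a high vowel immediately before /r/, so it lowers to [e]. /u/ is a high vowel immediately before /r/, so it lowers to [o]. /u/ is a high vowel immediately before /r/, so it lowers to [o]. → [gmesmeruoromoronh].
/briiruririe/: /i/ is a high vowel immediately before /r/, so it lowers to [e]. /u/ is a high vowel immediately before /r/, so it lowers to [o]. /i/ is a high vowel immediately before /r/, so it lowers to [e]. → [brierorerie].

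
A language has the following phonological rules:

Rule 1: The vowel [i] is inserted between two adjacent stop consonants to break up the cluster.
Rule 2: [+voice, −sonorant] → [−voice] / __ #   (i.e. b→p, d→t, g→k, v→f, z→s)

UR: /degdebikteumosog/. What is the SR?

degidebikiteumosok

Rule 1 (stop-cluster i-epenthesis): /g/ and /d/ form a stop–stop cluster, so [i] is inserted between them. /k/ and /t/ form a stop–stop cluster, so [i] is inserted between them. /degdebikteumosog/ → degidebikiteumosog.
Rule 2 (final devoicing): /g/ is a voiced obstruent in word-final position, so it devoices to [k]. /degidebikiteumosog/ → degidebikiteumosok.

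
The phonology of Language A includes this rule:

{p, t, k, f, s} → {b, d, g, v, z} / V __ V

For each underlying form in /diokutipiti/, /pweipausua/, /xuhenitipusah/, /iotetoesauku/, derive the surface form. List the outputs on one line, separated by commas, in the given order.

diogudibidi, pweibauzua, xuhenidibuzah, iodedoezaugu

/diokutipiti/: /k/ is a voiceless obstruent between vowels /o/ and /u/, so it voices to [g]. /t/ is a voiceless obstruent between vowels /u/ and /i/, so it voices to [d]. /p/ is a voiceless obstruent between vowels /i/ and /i/, so it voices to [b]. /t/ is a voiceless obstruent between vowels /i/ and /i/, so it voices to [d]. → [diogudibidi].
/pweipausua/: /p/ is a voiceless obstruent between vowels /i/ and /a/, so it voices to [b]. /s/ is a voiceless obstruent between vowels /u/ and /u/, so it voices to [z]. → [pweibauzua].
/xuhenitipusah/: /t/ is a voiceless obstruent between vowels /i/ and /i/, so it voices to [d]. /p/ is a voiceless obstruent between vowels /i/ and /u/, so it voices to [b]. /s/ is a voiceless obstruent between vowels /u/ and /a/, so it voices to [z]. → [xuhenidibuzah].
/iotetoesauku/: /t/ is a voiceless obstruent between vowels /o/ and /e/, so it voices to [d]. /t/ is a voiceless obstruent between vowels /e/ and /o/, so it voices to [d]. /s/ is a voiceless obstruent between vowels /e/ and /a/, so it voices to [z]. /k/ is a voiceless obstruent between vowels /u/ and /u/, so it voices to [g]. → [iodedoezaugu].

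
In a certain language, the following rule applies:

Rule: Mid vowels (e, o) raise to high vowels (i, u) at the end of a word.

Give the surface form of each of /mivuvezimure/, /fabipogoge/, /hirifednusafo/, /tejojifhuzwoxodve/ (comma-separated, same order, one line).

/mivuvezimure/: /e/ is a mid vowel in word-final position, so it raises to [i]. → [mivuvezimuri].
/fabipogoge/: /e/ is a mid vowel in word-final position, so it raises to [i]. → [fabipogogi].
/hirifednusafo/: /o/ is a mid vowel in word-final position, so it raises to [u]. → [hirifednusafu].
/tejojifhuzwoxodve/: /e/ is a mid vowel in word-final position, so it raises to [i]. → [tejojifhuzwoxodvi].

mivuvezimuri, fabipogogi, hirifednusafu, tejojifhuzwoxodvi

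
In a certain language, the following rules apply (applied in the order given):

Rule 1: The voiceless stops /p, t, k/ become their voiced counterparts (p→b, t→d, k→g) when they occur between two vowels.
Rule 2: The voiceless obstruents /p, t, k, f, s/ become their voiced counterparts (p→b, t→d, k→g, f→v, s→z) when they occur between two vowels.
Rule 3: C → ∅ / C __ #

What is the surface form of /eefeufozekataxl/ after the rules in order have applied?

eeveuvozegadax

Rule 1 (intervocalic voicing): /k/ is a voiceless stop between vowels /e/ and /a/, so it voices to [g]. /t/ is a voiceless stop between vowels /a/ and /a/, so it voices to [d]. /eefeufozekataxl/ → eefeufozegadaxl.
Rule 2 (intervocalic voicing): /f/ is a voiceless obstruent between vowels /e/ and /e/, so it voices to [v]. /f/ is a voiceless obstruent between vowels /u/ and /o/, so it voices to [v]. /eefeufozegadaxl/ → eeveuvozegadaxl.
Rule 3 (final cluster simplification): /l/ is the second consonant of a word-final cluster /xl/, so it deletes. /eeveuvozegadaxl/ → eeveuvozegadax.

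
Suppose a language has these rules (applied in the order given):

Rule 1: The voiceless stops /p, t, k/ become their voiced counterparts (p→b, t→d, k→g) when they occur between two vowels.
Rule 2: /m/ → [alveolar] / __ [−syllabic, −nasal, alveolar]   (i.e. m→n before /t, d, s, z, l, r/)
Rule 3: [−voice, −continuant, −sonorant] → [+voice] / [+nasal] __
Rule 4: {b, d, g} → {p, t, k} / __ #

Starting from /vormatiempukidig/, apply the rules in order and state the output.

Rule 1 (intervocalic voicing): /t/ is a voiceless stop between vowels /a/ and /i/, so it voices to [d]. /k/ is a voiceless stop between vowels /u/ and /i/, so it voices to [g]. /vormatiempukidig/ → vormadiempugidig.
Rule 2 (nasal place assimilation): no segment meets the environment; /vormadiempugidig/ is unchanged.
Rule 3 (post-nasal voicing): /p/ is a voiceless stop immediately after the nasal /m/, so it voices to [b]. /vormadiempugidig/ → vormadiembugidig.
Rule 4 (final devoicing): /g/ is a voiced stop in word-final position, so it devoices to [k]. /vormadiembugidig/ → vormadiembugidik.

vormadiembugidik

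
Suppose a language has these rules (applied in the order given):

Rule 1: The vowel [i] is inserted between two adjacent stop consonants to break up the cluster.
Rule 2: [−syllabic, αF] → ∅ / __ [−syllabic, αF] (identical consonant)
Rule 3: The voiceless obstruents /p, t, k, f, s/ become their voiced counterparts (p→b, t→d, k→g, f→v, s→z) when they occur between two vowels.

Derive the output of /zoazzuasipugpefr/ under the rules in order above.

Rule 1 (stop-cluster i-epenthesis): /g/ and /p/ form a stop–stop cluster, so [i] is inserted between them. /zoazzuasipugpefr/ → zoazzuasipugipefr.
Rule 2 (degemination): /zz/ is a geminate; the first /z/ deletes. /zoazzuasipugipefr/ → zoazuasipugipefr.
Rule 3 (intervocalic voicing): /s/ is a voiceless obstruent between vowels /a/ and /i/, so it voices to [z]. /p/ is a voiceless obstruent between vowels /i/ and /u/, so it voices to [b]. /p/ is a voiceless obstruent between vowels /i/ and /e/, so it voices to [b]. /zoazuasipugipefr/ → zoazuazibugibefr.

zoazuazibugibefr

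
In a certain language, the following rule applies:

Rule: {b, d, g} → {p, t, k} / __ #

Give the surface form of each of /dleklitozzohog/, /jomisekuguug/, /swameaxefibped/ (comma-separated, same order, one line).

/dleklitozzohog/: /g/ is a voiced stop in word-final position, so it devoices to [k]. → [dleklitozzohok].
/jomisekuguug/: /g/ is a voiced stop in word-final position, so it devoices to [k]. → [jomisekuguuk].
/swameaxefibped/: /d/ is a voiced stop in word-final position, so it devoices to [t]. → [swameaxefibpet].

dleklitozzohok, jomisekuguuk, swameaxefibpet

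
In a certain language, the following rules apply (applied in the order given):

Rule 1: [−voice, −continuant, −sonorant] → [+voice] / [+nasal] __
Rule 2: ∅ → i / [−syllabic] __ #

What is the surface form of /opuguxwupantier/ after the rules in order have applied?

Rule 1 (post-nasal voicing): /t/ is a voiceless stop immediately after the nasal /n/, so it voices to [d]. /opuguxwupantier/ → opuguxwupandier.
Rule 2 (final i-epenthesis): the form ends in the consonant /r/, so [i] is inserted word-finally. /opuguxwupandier/ → opuguxwupandieri.

opuguxwupandieri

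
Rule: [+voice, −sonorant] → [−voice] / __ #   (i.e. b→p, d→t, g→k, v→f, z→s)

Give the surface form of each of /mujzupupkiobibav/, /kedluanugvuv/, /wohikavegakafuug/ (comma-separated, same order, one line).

/mujzupupkiobibav/: /v/ is a voiced obstruent in word-final position, so it devoices to [f]. → [mujzupupkiobibaf].
/kedluanugvuv/: /v/ is a voiced obstruent in word-final position, so it devoices to [f]. → [kedluanugvuf].
/wohikavegakafuug/: /g/ is a voiced obstruent in word-final position, so it devoices to [k]. → [wohikavegakafuuk].

mujzupupkiobibaf, kedluanugvuf, wohikavegakafuuk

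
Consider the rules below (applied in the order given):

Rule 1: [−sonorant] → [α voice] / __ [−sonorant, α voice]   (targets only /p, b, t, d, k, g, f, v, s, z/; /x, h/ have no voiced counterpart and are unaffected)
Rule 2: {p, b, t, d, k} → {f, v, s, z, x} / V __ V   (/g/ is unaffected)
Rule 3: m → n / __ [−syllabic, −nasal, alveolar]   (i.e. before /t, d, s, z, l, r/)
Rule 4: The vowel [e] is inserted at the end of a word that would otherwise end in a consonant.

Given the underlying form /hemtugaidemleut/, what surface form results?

Rule 1 (regressive voicing assimilation): no segment meets the environment; /hemtugaidemleut/ is unchanged.
Rule 2 (intervocalic spirantization): /d/ is a stop between vowels /i/ and /e/, so it spirantizes to the fricative [z]. /hemtugaidemleut/ → hemtugaizemleut.
Rule 3 (nasal place assimilation): /m/ precedes the alveolar consonant /t/, so it assimilates in place to [n]. /m/ precedes the alveolar consonant /l/, so it assimilates in place to [n]. /hemtugaizemleut/ → hentugaizenleut.
Rule 4 (final e-epenthesis): the form ends in the consonant /t/, so [e] is inserted word-finally. /hentugaizenleut/ → hentugaizenleute.

hentugaizenleute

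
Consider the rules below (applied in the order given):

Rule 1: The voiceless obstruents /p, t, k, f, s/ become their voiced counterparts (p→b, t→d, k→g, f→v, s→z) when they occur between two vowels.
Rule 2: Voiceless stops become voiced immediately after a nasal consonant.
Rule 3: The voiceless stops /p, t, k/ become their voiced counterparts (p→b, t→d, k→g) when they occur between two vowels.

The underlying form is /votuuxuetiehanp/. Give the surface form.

voduuxuediehanb

Rule 1 (intervocalic voicing): /t/ is a voiceless obstruent between vowels /o/ and /u/, so it voices to [d]. /t/ is a voiceless obstruent between vowels /e/ and /i/, so it voices to [d]. /votuuxuetiehanp/ → voduuxuediehanp.
Rule 2 (post-nasal voicing): /p/ is a voiceless stop immediately after the nasal /n/, so it voices to [b]. /voduuxuediehanp/ → voduuxuediehanb.
Rule 3 (intervocalic voicing): no segment meets the environment; /voduuxuediehanb/ is unchanged.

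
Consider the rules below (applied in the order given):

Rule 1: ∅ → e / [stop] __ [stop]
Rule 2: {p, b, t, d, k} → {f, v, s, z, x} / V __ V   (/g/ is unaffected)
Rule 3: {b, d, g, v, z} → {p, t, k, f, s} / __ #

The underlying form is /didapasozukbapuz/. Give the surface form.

dizafasozuxevafus

Rule 1 (stop-cluster e-epenthesis): /k/ and /b/ form a stop–stop cluster, so [e] is inserted between them. /didapasozukbapuz/ → didapasozukebapuz.
Rule 2 (intervocalic spirantization): /d/ is a stop between vowels /i/ and /a/, so it spirantizes to the fricative [z]. /p/ is a stop between vowels /a/ and /a/, so it spirantizes to the fricative [f]. /k/ is a stop between vowels /u/ and /e/, so it spirantizes to the fricative [x]. /b/ is a stop between vowels /e/ and /a/, so it spirantizes to the fricative [v]. /p/ is a stop between vowels /a/ and /u/, so it spirantizes to the fricative [f]. /didapasozukebapuz/ → dizafasozuxevafuz.
Rule 3 (final devoicing): /z/ is a voiced obstruent in word-final position, so it devoices to [s]. /dizafasozuxevafuz/ → dizafasozuxevafus.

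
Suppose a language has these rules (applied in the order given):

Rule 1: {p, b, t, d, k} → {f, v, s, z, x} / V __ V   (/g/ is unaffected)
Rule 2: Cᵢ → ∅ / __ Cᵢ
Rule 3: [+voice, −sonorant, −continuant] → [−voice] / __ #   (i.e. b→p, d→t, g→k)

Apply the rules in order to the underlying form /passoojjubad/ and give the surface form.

pasoojuvat

Rule 1 (intervocalic spirantization): /b/ is a stop between vowels /u/ and /a/, so it spirantizes to the fricative [v]. /passoojjubad/ → passoojjuvad.
Rule 2 (degemination): /ss/ is a geminate; the first /s/ deletes. /jj/ is a geminate; the first /j/ deletes. /passoojjuvad/ → pasoojuvad.
Rule 3 (final devoicing): /d/ is a voiced stop in word-final position, so it devoices to [t]. /pasoojuvad/ → pasoojuvat.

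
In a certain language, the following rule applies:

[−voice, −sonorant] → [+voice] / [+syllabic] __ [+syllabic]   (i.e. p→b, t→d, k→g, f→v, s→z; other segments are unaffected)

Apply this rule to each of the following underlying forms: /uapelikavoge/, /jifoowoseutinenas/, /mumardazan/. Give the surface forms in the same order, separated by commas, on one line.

uabeligavoge, jivoowozeudinenas, mumardazan

/uapelikavoge/: /p/ is a voiceless obstruent between vowels /a/ and /e/, so it voices to [b]. /k/ is a voiceless obstruent between vowels /i/ and /a/, so it voices to [g]. → [uabeligavoge].
/jifoowoseutinenas/: /f/ is a voiceless obstruent between vowels /i/ and /o/, so it voices to [v]. /s/ is a voiceless obstruent between vowels /o/ and /e/, so it voices to [z]. /t/ is a voiceless obstruent between vowels /u/ and /i/, so it voices to [d]. → [jivoowozeudinenas].
/mumardazan/: the rule's environment is not met; surfaces unchanged as [mumardazan].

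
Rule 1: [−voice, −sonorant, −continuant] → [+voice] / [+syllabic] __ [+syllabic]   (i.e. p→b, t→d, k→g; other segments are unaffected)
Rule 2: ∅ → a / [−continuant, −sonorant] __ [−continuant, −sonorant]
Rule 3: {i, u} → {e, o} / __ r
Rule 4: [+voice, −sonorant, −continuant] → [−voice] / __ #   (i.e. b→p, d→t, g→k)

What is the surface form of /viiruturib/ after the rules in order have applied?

Rule 1 (intervocalic voicing): /t/ is a voiceless stop between vowels /u/ and /u/, so it voices to [d]. /viiruturib/ → viirudurib.
Rule 2 (stop-cluster a-epenthesis): no segment meets the environment; /viirudurib/ is unchanged.
Rule 3 (pre-rhotic lowering): /i/ is a high vowel immediately before /r/, so it lowers to [e]. /u/ is a high vowel immediately before /r/, so it lowers to [o]. /viirudurib/ → vierudorib.
Rule 4 (final devoicing): /b/ is a voiced stop in word-final position, so it devoices to [p]. /vierudorib/ → vierudorip.

vierudorip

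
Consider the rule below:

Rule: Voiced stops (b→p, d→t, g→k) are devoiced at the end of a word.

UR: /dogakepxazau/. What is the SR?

No segment of /dogakepxazau/ meets the structural description of the rule, so the form surfaces unchanged.

dogakepxazau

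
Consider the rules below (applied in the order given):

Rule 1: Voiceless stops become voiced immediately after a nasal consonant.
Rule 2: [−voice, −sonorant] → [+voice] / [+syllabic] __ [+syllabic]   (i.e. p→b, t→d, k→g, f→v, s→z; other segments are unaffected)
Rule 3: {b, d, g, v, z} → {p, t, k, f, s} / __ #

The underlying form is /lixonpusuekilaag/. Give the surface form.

Rule 1 (post-nasal voicing): /p/ is a voiceless stop immediately after the nasal /n/, so it voices to [b]. /lixonpusuekilaag/ → lixonbusuekilaag.
Rule 2 (intervocalic voicing): /s/ is a voiceless obstruent between vowels /u/ and /u/, so it voices to [z]. /k/ is a voiceless obstruent between vowels /e/ and /i/, so it voices to [g]. /lixonbusuekilaag/ → lixonbuzuegilaag.
Rule 3 (final devoicing): /g/ is a voiced obstruent in word-final position, so it devoices to [k]. /lixonbuzuegilaag/ → lixonbuzuegilaak.

lixonbuzuegilaak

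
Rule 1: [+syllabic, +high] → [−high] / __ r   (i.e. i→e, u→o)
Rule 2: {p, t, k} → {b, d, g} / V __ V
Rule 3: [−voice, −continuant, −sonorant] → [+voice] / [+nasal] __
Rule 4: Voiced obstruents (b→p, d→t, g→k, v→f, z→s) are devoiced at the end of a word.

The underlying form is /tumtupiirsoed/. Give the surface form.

tumdubiersoet

Rule 1 (pre-rhotic lowering): /i/ is a high vowel immediately before /r/, so it lowers to [e]. /tumtupiirsoed/ → tumtupiersoed.
Rule 2 (intervocalic voicing): /p/ is a voiceless stop between vowels /u/ and /i/, so it voices to [b]. /tumtupiersoed/ → tumtubiersoed.
Rule 3 (post-nasal voicing): /t/ is a voiceless stop immediately after the nasal /m/, so it voices to [d]. /tumtubiersoed/ → tumdubiersoed.
Rule 4 (final devoicing): /d/ is a voiced obstruent in word-final position, so it devoices to [t]. /tumdubiersoed/ → tumdubiersoet.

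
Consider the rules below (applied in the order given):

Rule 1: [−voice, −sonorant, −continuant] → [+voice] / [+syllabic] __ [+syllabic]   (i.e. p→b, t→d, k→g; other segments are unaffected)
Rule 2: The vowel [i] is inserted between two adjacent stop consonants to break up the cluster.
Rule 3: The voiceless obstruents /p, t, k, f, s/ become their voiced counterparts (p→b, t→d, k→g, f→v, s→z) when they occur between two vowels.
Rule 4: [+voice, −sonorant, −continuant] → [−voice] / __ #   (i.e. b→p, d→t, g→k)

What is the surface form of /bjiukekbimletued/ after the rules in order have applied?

bjiugegibimleduet

Rule 1 (intervocalic voicing): /k/ is a voiceless stop between vowels /u/ and /e/, so it voices to [g]. /t/ is a voiceless stop between vowels /e/ and /u/, so it voices to [d]. /bjiukekbimletued/ → bjiugekbimledued.
Rule 2 (stop-cluster i-epenthesis): /k/ and /b/ form a stop–stop cluster, so [i] is inserted between them. /bjiugekbimledued/ → bjiugekibimledued.
Rule 3 (intervocalic voicing): /k/ is a voiceless obstruent between vowels /e/ and /i/, so it voices to [g]. /bjiugekibimledued/ → bjiugegibimledued.
Rule 4 (final devoicing): /d/ is a voiced stop in word-final position, so it devoices to [t]. /bjiugegibimledued/ → bjiugegibimleduet.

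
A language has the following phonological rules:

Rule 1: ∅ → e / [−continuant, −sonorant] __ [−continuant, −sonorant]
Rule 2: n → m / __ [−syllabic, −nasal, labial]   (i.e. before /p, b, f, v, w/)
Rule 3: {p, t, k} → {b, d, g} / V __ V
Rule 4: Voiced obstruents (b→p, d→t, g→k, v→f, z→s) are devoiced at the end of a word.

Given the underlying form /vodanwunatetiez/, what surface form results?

Rule 1 (stop-cluster e-epenthesis): no segment meets the environment; /vodanwunatetiez/ is unchanged.
Rule 2 (nasal place assimilation): /n/ precedes the labial consonant /w/, so it assimilates in place to [m]. /vodanwunatetiez/ → vodamwunatetiez.
Rule 3 (intervocalic voicing): /t/ is a voiceless stop between vowels /a/ and /e/, so it voices to [d]. /t/ is a voiceless stop between vowels /e/ and /i/, so it voices to [d]. /vodamwunatetiez/ → vodamwunadediez.
Rule 4 (final devoicing): /z/ is a voiced obstruent in word-final position, so it devoices to [s]. /vodamwunadediez/ → vodamwunadedies.

vodamwunadedies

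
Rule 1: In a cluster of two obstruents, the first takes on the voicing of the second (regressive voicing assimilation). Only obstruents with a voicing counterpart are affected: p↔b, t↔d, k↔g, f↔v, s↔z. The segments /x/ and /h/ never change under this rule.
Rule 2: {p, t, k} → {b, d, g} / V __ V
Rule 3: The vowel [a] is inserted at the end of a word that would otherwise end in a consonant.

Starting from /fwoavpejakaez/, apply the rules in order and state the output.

Rule 1 (regressive voicing assimilation): /v/ precedes the voiceless obstruent /p/, so it devoices to [f] by assimilation. /fwoavpejakaez/ → fwoafpejakaez.
Rule 2 (intervocalic voicing): /k/ is a voiceless stop between vowels /a/ and /a/, so it voices to [g]. /fwoafpejakaez/ → fwoafpejagaez.
Rule 3 (final a-epenthesis): the form ends in the consonant /z/, so [a] is inserted word-finally. /fwoafpejagaez/ → fwoafpejagaeza.

fwoafpejagaeza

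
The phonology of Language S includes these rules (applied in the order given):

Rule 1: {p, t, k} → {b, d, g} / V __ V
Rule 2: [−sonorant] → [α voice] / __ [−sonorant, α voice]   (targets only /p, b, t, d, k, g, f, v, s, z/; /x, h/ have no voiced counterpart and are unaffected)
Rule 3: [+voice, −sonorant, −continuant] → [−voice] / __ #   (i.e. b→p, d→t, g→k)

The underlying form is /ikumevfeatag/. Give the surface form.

Rule 1 (intervocalic voicing): /k/ is a voiceless stop between vowels /i/ and /u/, so it voices to [g]. /t/ is a voiceless stop between vowels /a/ and /a/, so it voices to [d]. /ikumevfeatag/ → igumevfeadag.
Rule 2 (regressive voicing assimilation): /v/ precedes the voiceless obstruent /f/, so it devoices to [f] by assimilation. /igumevfeadag/ → igumeffeadag.
Rule 3 (final devoicing): /g/ is a voiced stop in word-final position, so it devoices to [k]. /igumeffeadag/ → igumeffeadak.

igumeffeadak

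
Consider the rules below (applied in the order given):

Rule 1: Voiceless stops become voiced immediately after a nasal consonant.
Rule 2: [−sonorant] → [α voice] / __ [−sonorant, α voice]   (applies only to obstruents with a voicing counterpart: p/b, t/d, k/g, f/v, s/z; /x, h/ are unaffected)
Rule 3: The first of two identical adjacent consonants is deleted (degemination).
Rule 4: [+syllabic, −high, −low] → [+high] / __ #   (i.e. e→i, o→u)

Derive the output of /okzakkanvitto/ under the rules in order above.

ogzakanvitu

Rule 1 (post-nasal voicing): no segment meets the environment; /okzakkanvitto/ is unchanged.
Rule 2 (regressive voicing assimilation): /k/ precedes the voiced obstruent /z/, so it voices to [g] by assimilation. /okzakkanvitto/ → ogzakkanvitto.
Rule 3 (degemination): /kk/ is a geminate; the first /k/ deletes. /tt/ is a geminate; the first /t/ deletes. /ogzakkanvitto/ → ogzakanvito.
Rule 4 (final vowel raising): /o/ is a mid vowel in word-final position, so it raises to [u]. /ogzakanvito/ → ogzakanvitu.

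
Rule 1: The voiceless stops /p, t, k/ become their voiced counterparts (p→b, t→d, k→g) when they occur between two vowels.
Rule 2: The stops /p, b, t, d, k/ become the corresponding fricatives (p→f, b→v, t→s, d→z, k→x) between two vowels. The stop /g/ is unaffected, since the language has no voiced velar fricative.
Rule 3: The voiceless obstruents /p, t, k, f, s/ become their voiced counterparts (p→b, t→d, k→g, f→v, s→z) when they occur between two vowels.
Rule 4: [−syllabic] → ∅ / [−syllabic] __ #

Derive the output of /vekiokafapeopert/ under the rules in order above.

vegiogavaveover

Rule 1 (intervocalic voicing): /k/ is a voiceless stop between vowels /e/ and /i/, so it voices to [g]. /k/ is a voiceless stop between vowels /o/ and /a/, so it voices to [g]. /p/ is a voiceless stop between vowels /a/ and /e/, so it voices to [b]. /p/ is a voiceless stop between vowels /o/ and /e/, so it voices to [b]. /vekiokafapeopert/ → vegiogafabeobert.
Rule 2 (intervocalic spirantization): /b/ is a stop between vowels /a/ and /e/, so it spirantizes to the fricative [v]. /b/ is a stop between vowels /o/ and /e/, so it spirantizes to the fricative [v]. /vegiogafabeobert/ → vegiogafaveovert.
Rule 3 (intervocalic voicing): /f/ is a voiceless obstruent between vowels /a/ and /a/, so it voices to [v]. /vegiogafaveovert/ → vegiogavaveovert.
Rule 4 (final cluster simplification): /t/ is the second consonant of a word-final cluster /rt/, so it deletes. /vegiogavaveovert/ → vegiogavaveover.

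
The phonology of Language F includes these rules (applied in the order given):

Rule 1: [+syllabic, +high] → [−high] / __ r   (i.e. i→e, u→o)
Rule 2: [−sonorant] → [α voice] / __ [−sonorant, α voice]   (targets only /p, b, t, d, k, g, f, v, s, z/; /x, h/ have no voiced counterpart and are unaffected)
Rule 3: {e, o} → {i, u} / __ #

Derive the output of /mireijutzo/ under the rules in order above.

mereijudzu

Rule 1 (pre-rhotic lowering): /i/ is a high vowel immediately before /r/, so it lowers to [e]. /mireijutzo/ → mereijutzo.
Rule 2 (regressive voicing assimilation): /t/ precedes the voiced obstruent /z/, so it voices to [d] by assimilation. /mereijutzo/ → mereijudzo.
Rule 3 (final vowel raising): /o/ is a mid vowel in word-final position, so it raises to [u]. /mereijudzo/ → mereijudzu.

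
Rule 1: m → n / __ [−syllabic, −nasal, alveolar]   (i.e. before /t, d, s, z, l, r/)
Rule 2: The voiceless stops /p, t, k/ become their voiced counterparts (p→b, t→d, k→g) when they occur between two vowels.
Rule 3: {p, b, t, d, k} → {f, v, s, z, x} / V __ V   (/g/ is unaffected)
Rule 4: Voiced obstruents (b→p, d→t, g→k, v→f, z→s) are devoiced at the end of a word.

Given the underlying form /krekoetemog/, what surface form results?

kregoezemok

Rule 1 (nasal place assimilation): no segment meets the environment; /krekoetemog/ is unchanged.
Rule 2 (intervocalic voicing): /k/ is a voiceless stop between vowels /e/ and /o/, so it voices to [g]. /t/ is a voiceless stop between vowels /e/ and /e/, so it voices to [d]. /krekoetemog/ → kregoedemog.
Rule 3 (intervocalic spirantization): /d/ is a stop between vowels /e/ and /e/, so it spirantizes to the fricative [z]. /kregoedemog/ → kregoezemog.
Rule 4 (final devoicing): /g/ is a voiced obstruent in word-final position, so it devoices to [k]. /kregoezemog/ → kregoezemok.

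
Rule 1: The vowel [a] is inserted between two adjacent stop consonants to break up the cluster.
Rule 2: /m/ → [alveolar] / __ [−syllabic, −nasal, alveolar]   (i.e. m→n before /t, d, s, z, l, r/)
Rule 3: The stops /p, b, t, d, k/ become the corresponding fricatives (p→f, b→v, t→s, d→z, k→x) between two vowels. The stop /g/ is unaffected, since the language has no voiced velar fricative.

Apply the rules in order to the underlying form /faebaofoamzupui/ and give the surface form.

faevaofoanzufui

Rule 1 (stop-cluster a-epenthesis): no segment meets the environment; /faebaofoamzupui/ is unchanged.
Rule 2 (nasal place assimilation): /m/ precedes the alveolar consonant /z/, so it assimilates in place to [n]. /faebaofoamzupui/ → faebaofoanzupui.
Rule 3 (intervocalic spirantization): /b/ is a stop between vowels /e/ and /a/, so it spirantizes to the fricative [v]. /p/ is a stop between vowels /u/ and /u/, so it spirantizes to the fricative [f]. /faebaofoanzupui/ → faevaofoanzufui.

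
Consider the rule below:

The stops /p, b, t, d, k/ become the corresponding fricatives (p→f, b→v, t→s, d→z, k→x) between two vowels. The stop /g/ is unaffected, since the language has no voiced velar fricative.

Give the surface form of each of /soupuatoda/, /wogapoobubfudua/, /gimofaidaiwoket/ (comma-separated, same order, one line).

soufuasoza, wogafoovubfuzua, gimofaizaiwoxet

/soupuatoda/: /p/ is a stop between vowels /u/ and /u/, so it spirantizes to the fricative [f]. /t/ is a stop between vowels /a/ and /o/, so it spirantizes to the fricative [s]. /d/ is a stop between vowels /o/ and /a/, so it spirantizes to the fricative [z]. → [soufuasoza].
/wogapoobubfudua/: /p/ is a stop between vowels /a/ and /o/, so it spirantizes to the fricative [f]. /b/ is a stop between vowels /o/ and /u/, so it spirantizes to the fricative [v]. /d/ is a stop between vowels /u/ and /u/, so it spirantizes to the fricative [z]. → [wogafoovubfuzua].
/gimofaidaiwoket/: /d/ is a stop between vowels /i/ and /a/, so it spirantizes to the fricative [z]. /k/ is a stop between vowels /o/ and /e/, so it spirantizes to the fricative [x]. → [gimofaizaiwoxet].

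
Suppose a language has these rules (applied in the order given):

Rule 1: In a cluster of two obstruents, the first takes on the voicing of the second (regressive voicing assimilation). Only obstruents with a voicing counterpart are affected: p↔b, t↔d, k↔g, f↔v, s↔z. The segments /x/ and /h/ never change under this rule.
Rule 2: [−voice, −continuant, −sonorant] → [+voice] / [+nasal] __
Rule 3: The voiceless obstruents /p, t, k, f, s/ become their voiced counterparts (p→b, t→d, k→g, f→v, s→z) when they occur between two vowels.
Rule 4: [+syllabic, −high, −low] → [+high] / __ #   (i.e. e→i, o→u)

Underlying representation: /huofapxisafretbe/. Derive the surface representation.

huovapxizafredbi

Rule 1 (regressive voicing assimilation): /t/ precedes the voiced obstruent /b/, so it voices to [d] by assimilation. /huofapxisafretbe/ → huofapxisafredbe.
Rule 2 (post-nasal voicing): no segment meets the environment; /huofapxisafredbe/ is unchanged.
Rule 3 (intervocalic voicing): /f/ is a voiceless obstruent between vowels /o/ and /a/, so it voices to [v]. /s/ is a voiceless obstruent between vowels /i/ and /a/, so it voices to [z]. /huofapxisafredbe/ → huovapxizafredbe.
Rule 4 (final vowel raising): /e/ is a mid vowel in word-final position, so it raises to [i]. /huovapxizafredbe/ → huovapxizafredbi.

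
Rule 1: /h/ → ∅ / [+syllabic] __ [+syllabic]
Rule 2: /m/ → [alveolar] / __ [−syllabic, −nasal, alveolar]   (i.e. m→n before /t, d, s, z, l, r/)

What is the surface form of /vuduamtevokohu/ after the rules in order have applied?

vuduantevokou

Rule 1 (intervocalic h-deletion): /h/ occurs between vowels /o/ and /u/, so it deletes. /vuduamtevokohu/ → vuduamtevokou.
Rule 2 (nasal place assimilation): /m/ precedes the alveolar consonant /t/, so it assimilates in place to [n]. /vuduamtevokou/ → vuduantevokou.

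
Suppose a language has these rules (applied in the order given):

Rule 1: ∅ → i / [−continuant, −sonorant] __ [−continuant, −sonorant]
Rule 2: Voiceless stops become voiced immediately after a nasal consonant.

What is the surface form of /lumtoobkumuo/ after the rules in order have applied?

lumdoobikumuo

Rule 1 (stop-cluster i-epenthesis): /b/ and /k/ form a stop–stop cluster, so [i] is inserted between them. /lumtoobkumuo/ → lumtoobikumuo.
Rule 2 (post-nasal voicing): /t/ is a voiceless stop immediately after the nasal /m/, so it voices to [d]. /lumtoobikumuo/ → lumdoobikumuo.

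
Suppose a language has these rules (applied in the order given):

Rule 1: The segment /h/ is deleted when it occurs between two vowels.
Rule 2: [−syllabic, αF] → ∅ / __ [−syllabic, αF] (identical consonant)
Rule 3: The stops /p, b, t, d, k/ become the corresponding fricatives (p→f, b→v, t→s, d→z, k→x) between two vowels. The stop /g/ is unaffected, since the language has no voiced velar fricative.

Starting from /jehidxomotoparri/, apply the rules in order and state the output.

Rule 1 (intervocalic h-deletion): /h/ occurs between vowels /e/ and /i/, so it deletes. /jehidxomotoparri/ → jeidxomotoparri.
Rule 2 (degemination): /rr/ is a geminate; the first /r/ deletes. /jeidxomotoparri/ → jeidxomotopari.
Rule 3 (intervocalic spirantization): /t/ is a stop between vowels /o/ and /o/, so it spirantizes to the fricative [s]. /p/ is a stop between vowels /o/ and /a/, so it spirantizes to the fricative [f]. /jeidxomotopari/ → jeidxomosofari.

jeidxomosofari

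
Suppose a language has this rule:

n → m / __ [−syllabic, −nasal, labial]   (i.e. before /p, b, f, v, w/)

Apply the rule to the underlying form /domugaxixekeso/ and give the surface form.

No segment of /domugaxixekeso/ meets the structural description of the rule, so the form surfaces unchanged.

domugaxixekeso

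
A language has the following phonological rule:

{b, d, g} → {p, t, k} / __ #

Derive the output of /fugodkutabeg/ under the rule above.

Scanning /fugodkutabeg/: /g/ at position 3 is not in the conditioning environment; /d/ at position 5 is not in the conditioning environment; /b/ at position 10 is not in the conditioning environment; /g/ is a voiced stop in word-final position, so it devoices to [k].
Result: [fugodkutabek].

fugodkutabek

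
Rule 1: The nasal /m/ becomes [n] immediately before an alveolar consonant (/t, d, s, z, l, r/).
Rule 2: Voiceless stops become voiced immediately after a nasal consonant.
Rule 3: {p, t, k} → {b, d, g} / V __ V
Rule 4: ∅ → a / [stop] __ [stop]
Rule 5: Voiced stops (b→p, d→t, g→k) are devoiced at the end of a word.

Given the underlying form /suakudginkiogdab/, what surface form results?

suagudagingiogadap

Rule 1 (nasal place assimilation): no segment meets the environment; /suakudginkiogdab/ is unchanged.
Rule 2 (post-nasal voicing): /k/ is a voiceless stop immediately after the nasal /n/, so it voices to [g]. /suakudginkiogdab/ → suakudgingiogdab.
Rule 3 (intervocalic voicing): /k/ is a voiceless stop between vowels /a/ and /u/, so it voices to [g]. /suakudgingiogdab/ → suagudgingiogdab.
Rule 4 (stop-cluster a-epenthesis): /d/ and /g/ form a stop–stop cluster, so [a] is inserted between them. /g/ and /d/ form a stop–stop cluster, so [a] is inserted between them. /suagudgingiogdab/ → suagudagingiogadab.
Rule 5 (final devoicing): /b/ is a voiced stop in word-final position, so it devoices to [p]. /suagudagingiogadab/ → suagudagingiogadap.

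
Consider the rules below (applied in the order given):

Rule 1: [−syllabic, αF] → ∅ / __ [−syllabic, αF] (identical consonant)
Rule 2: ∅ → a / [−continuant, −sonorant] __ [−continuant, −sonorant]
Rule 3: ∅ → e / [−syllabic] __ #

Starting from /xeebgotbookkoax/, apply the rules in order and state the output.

Rule 1 (degemination): /kk/ is a geminate; the first /k/ deletes. /xeebgotbookkoax/ → xeebgotbookoax.
Rule 2 (stop-cluster a-epenthesis): /b/ and /g/ form a stop–stop cluster, so [a] is inserted between them. /t/ and /b/ form a stop–stop cluster, so [a] is inserted between them. /xeebgotbookoax/ → xeebagotabookoax.
Rule 3 (final e-epenthesis): the form ends in the consonant /x/, so [e] is inserted word-finally. /xeebagotabookoax/ → xeebagotabookoaxe.

xeebagotabookoaxe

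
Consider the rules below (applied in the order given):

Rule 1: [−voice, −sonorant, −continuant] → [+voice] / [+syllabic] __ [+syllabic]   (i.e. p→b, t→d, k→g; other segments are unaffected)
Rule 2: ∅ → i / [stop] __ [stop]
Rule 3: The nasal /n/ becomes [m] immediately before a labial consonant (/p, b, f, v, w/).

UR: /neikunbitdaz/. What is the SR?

Rule 1 (intervocalic voicing): /k/ is a voiceless stop between vowels /i/ and /u/, so it voices to [g]. /neikunbitdaz/ → neigunbitdaz.
Rule 2 (stop-cluster i-epenthesis): /t/ and /d/ form a stop–stop cluster, so [i] is inserted between them. /neigunbitdaz/ → neigunbitidaz.
Rule 3 (nasal place assimilation): /n/ precedes the labial consonant /b/, so it assimilates in place to [m]. /neigunbitidaz/ → neigumbitidaz.

neigumbitidaz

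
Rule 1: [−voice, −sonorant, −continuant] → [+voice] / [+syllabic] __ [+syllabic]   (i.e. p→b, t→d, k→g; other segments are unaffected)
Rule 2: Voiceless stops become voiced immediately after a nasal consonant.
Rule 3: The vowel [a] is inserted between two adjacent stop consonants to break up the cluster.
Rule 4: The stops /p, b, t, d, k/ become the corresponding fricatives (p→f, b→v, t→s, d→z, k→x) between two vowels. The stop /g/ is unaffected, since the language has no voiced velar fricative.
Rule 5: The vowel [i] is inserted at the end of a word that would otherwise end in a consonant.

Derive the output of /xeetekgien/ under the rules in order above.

Rule 1 (intervocalic voicing): /t/ is a voiceless stop between vowels /e/ and /e/, so it voices to [d]. /xeetekgien/ → xeedekgien.
Rule 2 (post-nasal voicing): no segment meets the environment; /xeedekgien/ is unchanged.
Rule 3 (stop-cluster a-epenthesis): /k/ and /g/ form a stop–stop cluster, so [a] is inserted between them. /xeedekgien/ → xeedekagien.
Rule 4 (intervocalic spirantization): /d/ is a stop between vowels /e/ and /e/, so it spirantizes to the fricative [z]. /k/ is a stop between vowels /e/ and /a/, so it spirantizes to the fricative [x]. /xeedekagien/ → xeezexagien.
Rule 5 (final i-epenthesis): the form ends in the consonant /n/, so [i] is inserted word-finally. /xeezexagien/ → xeezexagieni.

xeezexagieni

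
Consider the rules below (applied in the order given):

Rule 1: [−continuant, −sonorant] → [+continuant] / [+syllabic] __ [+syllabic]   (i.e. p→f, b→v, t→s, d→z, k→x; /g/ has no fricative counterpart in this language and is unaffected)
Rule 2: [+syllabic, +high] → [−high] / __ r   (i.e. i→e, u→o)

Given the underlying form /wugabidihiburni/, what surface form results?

wugavizihivorni

Rule 1 (intervocalic spirantization): /b/ is a stop between vowels /a/ and /i/, so it spirantizes to the fricative [v]. /d/ is a stop between vowels /i/ and /i/, so it spirantizes to the fricative [z]. /b/ is a stop between vowels /i/ and /u/, so it spirantizes to the fricative [v]. /wugabidihiburni/ → wugavizihivurni.
Rule 2 (pre-rhotic lowering): /u/ is a high vowel immediately before /r/, so it lowers to [o]. /wugavizihivurni/ → wugavizihivorni.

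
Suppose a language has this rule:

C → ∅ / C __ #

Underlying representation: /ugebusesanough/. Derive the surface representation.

ugebusesanoug

/h/ is the second consonant of a word-final cluster /gh/, so it deletes.
The other instances of /g/, /b/, /s/, /n/ do not occur in the required environment and remain unchanged.
Surface form: [ugebusesanoug].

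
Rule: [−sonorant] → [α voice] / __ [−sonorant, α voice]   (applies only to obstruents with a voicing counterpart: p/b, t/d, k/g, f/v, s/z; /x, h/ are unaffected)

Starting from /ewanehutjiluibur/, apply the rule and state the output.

No segment of /ewanehutjiluibur/ meets the structural description of the rule, so the form surfaces unchanged.

ewanehutjiluibur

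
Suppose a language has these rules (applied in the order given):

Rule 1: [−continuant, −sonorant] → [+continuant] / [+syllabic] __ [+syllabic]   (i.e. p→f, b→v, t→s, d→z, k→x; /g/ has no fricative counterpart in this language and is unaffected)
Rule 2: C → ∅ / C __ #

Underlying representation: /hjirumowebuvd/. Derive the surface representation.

hjirumowevuv

Rule 1 (intervocalic spirantization): /b/ is a stop between vowels /e/ and /u/, so it spirantizes to the fricative [v]. /hjirumowebuvd/ → hjirumowevuvd.
Rule 2 (final cluster simplification): /d/ is the second consonant of a word-final cluster /vd/, so it deletes. /hjirumowevuvd/ → hjirumowevuv.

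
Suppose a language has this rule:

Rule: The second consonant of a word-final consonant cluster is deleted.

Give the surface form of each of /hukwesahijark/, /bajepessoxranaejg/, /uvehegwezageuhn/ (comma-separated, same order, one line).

/hukwesahijark/: /k/ is the second consonant of a word-final cluster /rk/, so it deletes. → [hukwesahijar].
/bajepessoxranaejg/: /g/ is the second consonant of a word-final cluster /jg/, so it deletes. → [bajepessoxranaej].
/uvehegwezageuhn/: /n/ is the second consonant of a word-final cluster /hn/, so it deletes. → [uvehegwezageuh].

hukwesahijar, bajepessoxranaej, uvehegwezageuh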